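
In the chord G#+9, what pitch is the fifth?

Root of G#+9 = G#. The 5th is an augmented 5th: G# up an augmented 5th → D##.

D##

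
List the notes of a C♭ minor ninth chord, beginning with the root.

Cb – Ebb – Gb – Bbb – Db

C♭ minor ninth: minor ninth on Cb.
- root: Cb
- minor 3rd: Ebb
- perfect 5th: Gb
- minor 7th: Bbb
- major 9th: Db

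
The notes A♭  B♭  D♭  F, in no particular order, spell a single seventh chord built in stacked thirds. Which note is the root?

B♭

Arranged so that each adjacent pair is a third by letter name: B♭ – D♭ – F – A♭.
The bottom of that stack, B♭, is the root (this is B♭ minor seventh).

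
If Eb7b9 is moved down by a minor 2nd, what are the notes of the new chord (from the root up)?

Transposed root: Eb → D (minor 2nd down). So we spell D dominant seventh flat nine:
D — root
F# — major 3rd
A — perfect 5th
C — minor 7th
Eb — minor 9th

D  F#  A  C  Eb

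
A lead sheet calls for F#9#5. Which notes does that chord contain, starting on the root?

F#9#5 is a dominant ninth sharp five built on F#.
F# — root
A# — major 3rd
C## — augmented 5th
E — minor 7th
G# — major 9th

F#, A#, C##, E, G#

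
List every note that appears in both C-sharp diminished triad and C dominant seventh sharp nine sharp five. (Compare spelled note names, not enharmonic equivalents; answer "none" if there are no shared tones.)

E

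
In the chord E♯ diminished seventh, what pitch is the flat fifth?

Root of E♯ diminished seventh = E♯. The 5th is a diminished 5th: E♯ up a diminished 5th → B.

B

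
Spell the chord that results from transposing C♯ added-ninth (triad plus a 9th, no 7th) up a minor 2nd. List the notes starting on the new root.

D, F-sharp, A, E

C-sharp up a minor 2nd → D. New chord: D added-ninth.
D — root
F-sharp — major 3rd
A — perfect 5th
E — major 9th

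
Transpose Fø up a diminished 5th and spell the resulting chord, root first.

C♭, E𝄫, G𝄫, B𝄫

Transposed root: F → C♭ (diminished 5th up). So we spell C♭ half-diminished seventh:
- root: C♭
- minor 3rd: E𝄫
- diminished 5th: G𝄫
- minor 7th: B𝄫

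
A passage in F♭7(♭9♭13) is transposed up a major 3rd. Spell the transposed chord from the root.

A♭  C  E♭  G♭  B𝄫  F♭

Transposed root: F♭ → A♭ (major 3rd up). So we spell A♭ dominant seventh flat nine flat thirteen:
root → A♭
3rd (major 3rd) → C
5th (perfect 5th) → E♭
7th (minor 7th) → G♭
9th (minor 9th) → B𝄫
13th (minor 13th) → F♭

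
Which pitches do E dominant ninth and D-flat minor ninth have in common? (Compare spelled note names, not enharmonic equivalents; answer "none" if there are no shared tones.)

none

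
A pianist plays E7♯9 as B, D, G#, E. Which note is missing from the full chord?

The full E7♯9 chord is E, G#, B, D, F##.
Comparing with the voicing, the augmented 9th (9th) — F## — is absent.

F##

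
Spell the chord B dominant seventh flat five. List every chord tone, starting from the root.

B dominant seventh flat five: dominant seventh flat five on B.
root → B
3rd (major 3rd) → D#
5th (diminished 5th) → F
7th (minor 7th) → A

B, D#, F, A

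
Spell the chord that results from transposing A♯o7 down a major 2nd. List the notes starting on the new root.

G#, B, D, F

Transposed root: A# → G# (major 2nd down). So we spell G# diminished seventh:
G# — root
B — minor 3rd
D — diminished 5th
F — diminished 7th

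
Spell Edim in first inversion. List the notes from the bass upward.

G  Bb  E

Edim = E–G–Bb; first inversion → third (G) lowest.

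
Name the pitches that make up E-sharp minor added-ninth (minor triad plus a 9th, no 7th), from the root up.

E♯, G♯, B♯, F𝄪

E-sharp minor added-ninth is a minor added-ninth built on E♯.
root → E♯
3rd (minor 3rd) → G♯
5th (perfect 5th) → B♯
9th (major 9th) → F𝄪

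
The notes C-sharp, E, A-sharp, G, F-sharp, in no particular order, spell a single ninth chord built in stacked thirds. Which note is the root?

Arranged so that each adjacent pair is a third by letter name: F-sharp – A-sharp – C-sharp – E – G.
The bottom of that stack, F-sharp, is the root (this is F-sharp dominant seventh flat nine).

F-sharp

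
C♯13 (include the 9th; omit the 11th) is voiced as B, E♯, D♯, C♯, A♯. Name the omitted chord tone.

C♯13 = C♯, E♯, G♯, B, D♯, A♯. The voicing lacks the 5th (perfect 5th), G♯.

G♯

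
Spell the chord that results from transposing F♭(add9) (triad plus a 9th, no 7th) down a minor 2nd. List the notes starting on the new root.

Fb down a minor 2nd → Eb. New chord: Eb added-ninth.
Root: Eb
Major 3rd (3rd): G
Perfect 5th (5th): Bb
Major 9th (9th): F

Eb G Bb F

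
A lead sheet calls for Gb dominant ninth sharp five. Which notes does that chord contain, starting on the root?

Gb dominant ninth sharp five: dominant ninth sharp five on Gb.
- root: Gb
- major 3rd: Bb
- augmented 5th: D
- minor 7th: Fb
- major 9th: Ab

Gb, Bb, D, Fb, Ab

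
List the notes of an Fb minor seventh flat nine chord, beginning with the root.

Fb, Abb, Cb, Ebb, Gbb

Root Fb, quality minor seventh flat nine:
Root: Fb
Minor 3rd (3rd): Abb
Perfect 5th (5th): Cb
Minor 7th (7th): Ebb
Minor 9th (9th): Gbb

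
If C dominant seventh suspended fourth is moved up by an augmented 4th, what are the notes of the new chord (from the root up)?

Transposed root: C → F♯ (augmented 4th up). So we spell F♯ dominant seventh suspended fourth:
- root: F♯
- perfect 4th: B
- perfect 5th: C♯
- minor 7th: E

F♯ – B – C♯ – E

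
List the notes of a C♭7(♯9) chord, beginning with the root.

C♭7(♯9): dominant seventh sharp nine on Cb.
Root: Cb
Major 3rd (3rd): Eb
Perfect 5th (5th): Gb
Minor 7th (7th): Bbb
Augmented 9th (9th): D

Cb, Eb, Gb, Bbb, D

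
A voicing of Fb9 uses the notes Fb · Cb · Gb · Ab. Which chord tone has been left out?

Ebb

Fb9 = Fb, Ab, Cb, Ebb, Gb. The voicing lacks the 7th (minor 7th), Ebb.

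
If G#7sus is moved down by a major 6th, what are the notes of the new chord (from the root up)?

B, E, F#, A

A major 6th down from G# is B, so the new chord is B dominant seventh suspended fourth.
- root: B
- perfect 4th: E
- perfect 5th: F#
- minor 7th: A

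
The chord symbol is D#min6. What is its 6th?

B#

Root of D#min6 = D#. The 6th is a major 6th: D# up a major 6th → B#.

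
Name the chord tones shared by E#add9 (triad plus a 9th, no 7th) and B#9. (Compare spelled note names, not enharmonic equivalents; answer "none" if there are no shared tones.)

B#  F##

E#add9: E# G## B# F##
B#9: B# D## F## A# C##
Common to both → B#, F##.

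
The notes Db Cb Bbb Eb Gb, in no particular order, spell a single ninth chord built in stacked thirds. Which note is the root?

Cb

Stacking in thirds gives Cb – Eb – Gb – Bbb – Db, so Cb is the root — Cb dominant ninth.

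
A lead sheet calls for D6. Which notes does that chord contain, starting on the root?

D, F#, A, B

D6: major sixth on D.
D — root
F# — major 3rd
A — perfect 5th
B — major 6th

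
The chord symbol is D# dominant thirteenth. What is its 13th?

B-sharp

D# dominant thirteenth is built on D-sharp; its 13th is a major 13th above the root.
A sixth above D uses the letter B, and the major 13th above D-sharp is B-sharp.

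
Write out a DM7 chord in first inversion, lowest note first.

In root position, DM7 is D–F#–A–C#.
First inversion puts the third (F#) in the bass.

F#, A, C#, D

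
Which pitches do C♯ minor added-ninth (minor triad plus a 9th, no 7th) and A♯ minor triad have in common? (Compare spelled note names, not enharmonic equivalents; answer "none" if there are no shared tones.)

C♯ minor added-ninth: C-sharp E G-sharp D-sharp
A♯ minor triad: A-sharp C-sharp E-sharp
Common to both → C-sharp.

C-sharp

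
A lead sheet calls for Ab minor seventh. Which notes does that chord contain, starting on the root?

Ab, Cb, Eb, Gb

Root Ab, quality minor seventh:
root → Ab
3rd (minor 3rd) → Cb
5th (perfect 5th) → Eb
7th (minor 7th) → Gb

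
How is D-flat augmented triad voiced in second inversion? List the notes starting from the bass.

A  D-flat  F

D-flat augmented triad = D-flat–F–A; second inversion → fifth (A) lowest.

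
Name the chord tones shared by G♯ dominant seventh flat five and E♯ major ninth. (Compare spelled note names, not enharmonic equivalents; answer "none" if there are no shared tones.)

G♯ dominant seventh flat five: G-sharp B-sharp D F-sharp
E♯ major ninth: E-sharp G-double-sharp B-sharp D-double-sharp F-double-sharp
Common to both → B-sharp.

B-sharp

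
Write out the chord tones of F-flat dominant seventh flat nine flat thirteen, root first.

F-flat – A-flat – C-flat – E-double-flat – G-double-flat – D-double-flat

F-flat dominant seventh flat nine flat thirteen is a dominant seventh flat nine flat thirteen built on F-flat.
F-flat — root
A-flat — major 3rd
C-flat — perfect 5th
E-double-flat — minor 7th
G-double-flat — minor 9th
D-double-flat — minor 13th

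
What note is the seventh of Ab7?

G♭

Ab7 is built on A♭; its 7th is a minor 7th above the root.
A seventh above A uses the letter G, and the minor 7th above A♭ is G♭.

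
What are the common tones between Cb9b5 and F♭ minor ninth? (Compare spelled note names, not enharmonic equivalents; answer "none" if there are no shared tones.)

C♭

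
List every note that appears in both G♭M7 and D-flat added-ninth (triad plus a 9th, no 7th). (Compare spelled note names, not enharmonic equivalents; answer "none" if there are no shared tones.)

G♭M7: Gb Bb Db F
D-flat added-ninth: Db F Ab Eb
Common to both → Db, F.

Db F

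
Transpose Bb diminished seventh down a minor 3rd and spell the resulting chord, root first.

Bb down a minor 3rd → G. New chord: G diminished seventh.
Root: G
Minor 3rd (3rd): Bb
Diminished 5th (5th): Db
Diminished 7th (7th): Fb

G, Bb, Db, Fb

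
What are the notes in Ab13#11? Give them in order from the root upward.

Ab C Eb Gb Bb D F

Ab13#11: dominant thirteenth sharp eleven on Ab.
- root: Ab
- major 3rd: C
- perfect 5th: Eb
- minor 7th: Gb
- major 9th: Bb
- augmented 11th: D
- major 13th: F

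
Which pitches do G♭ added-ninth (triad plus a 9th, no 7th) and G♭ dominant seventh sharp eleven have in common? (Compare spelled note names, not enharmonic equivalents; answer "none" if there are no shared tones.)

G♭ added-ninth = G-flat, B-flat, D-flat, A-flat.
G♭ dominant seventh sharp eleven = G-flat, B-flat, D-flat, F-flat, C.
Shared: G-flat, B-flat, D-flat.

G-flat B-flat D-flat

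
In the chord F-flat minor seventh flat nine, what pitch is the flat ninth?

F-flat minor seventh flat nine is built on Fb; its 9th is a minor 9th above the root.
A second above F uses the letter G, and the minor 9th above Fb is Gbb.

Gbb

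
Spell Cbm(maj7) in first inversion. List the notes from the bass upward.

Cbm(maj7) = C♭–E𝄫–G♭–B♭; first inversion → third (E𝄫) lowest.

E𝄫 – G♭ – B♭ – C♭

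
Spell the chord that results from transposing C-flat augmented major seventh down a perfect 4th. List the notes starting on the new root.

G♭ – B♭ – D – F

Transposed root: C♭ → G♭ (perfect 4th down). So we spell G♭ augmented major seventh:
G♭ — root
B♭ — major 3rd
D — augmented 5th
F — major 7th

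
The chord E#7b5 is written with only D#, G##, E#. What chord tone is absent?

The full E#7b5 chord is E#, G##, B, D#.
Comparing with the voicing, the diminished 5th (5th) — B — is absent.

B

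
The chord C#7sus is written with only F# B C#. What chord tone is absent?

C#7sus = C#, F#, G#, B. The voicing lacks the 5th (perfect 5th), G#.

G#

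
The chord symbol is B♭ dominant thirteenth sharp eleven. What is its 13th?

G

B♭ dominant thirteenth sharp eleven is built on B-flat; its 13th is a major 13th above the root.
A sixth above B uses the letter G, and the major 13th above B-flat is G.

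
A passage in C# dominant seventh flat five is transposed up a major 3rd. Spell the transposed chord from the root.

E-sharp – G-double-sharp – B – D-sharp

A major 3rd up from C-sharp is E-sharp, so the new chord is E-sharp dominant seventh flat five.
- root: E-sharp
- major 3rd: G-double-sharp
- diminished 5th: B
- minor 7th: D-sharp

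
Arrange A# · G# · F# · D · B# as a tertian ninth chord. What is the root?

Arranged so that each adjacent pair is a third by letter name: G# – B# – D – F# – A#.
The bottom of that stack, G#, is the root (this is G# dominant ninth flat five).

G#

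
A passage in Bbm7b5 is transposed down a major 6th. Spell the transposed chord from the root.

Db Fb Abb Cb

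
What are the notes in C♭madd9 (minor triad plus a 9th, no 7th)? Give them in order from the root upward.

Cb, Ebb, Gb, Db

C♭madd9: minor added-ninth on Cb.
root → Cb
3rd (minor 3rd) → Ebb
5th (perfect 5th) → Gb
9th (major 9th) → Db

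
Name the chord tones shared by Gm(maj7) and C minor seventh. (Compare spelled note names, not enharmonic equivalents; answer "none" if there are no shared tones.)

G, Bb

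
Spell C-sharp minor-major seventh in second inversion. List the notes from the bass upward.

G-sharp  B-sharp  C-sharp  E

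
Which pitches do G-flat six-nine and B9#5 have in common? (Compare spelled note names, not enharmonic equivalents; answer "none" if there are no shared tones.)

none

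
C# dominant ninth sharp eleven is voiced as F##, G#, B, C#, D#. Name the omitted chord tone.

E#

C# dominant ninth sharp eleven = C#, E#, G#, B, D#, F##. The voicing lacks the 3rd (major 3rd), E#.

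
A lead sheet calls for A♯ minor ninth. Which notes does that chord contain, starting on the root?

Root A#, quality minor ninth:
A# — root
C# — minor 3rd
E# — perfect 5th
G# — minor 7th
B# — major 9th

A# C# E# G# B#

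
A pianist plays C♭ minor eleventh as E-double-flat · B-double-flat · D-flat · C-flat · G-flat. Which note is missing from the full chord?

The full C♭ minor eleventh chord is C-flat, E-double-flat, G-flat, B-double-flat, D-flat, F-flat.
Comparing with the voicing, the perfect 11th (11th) — F-flat — is absent.

F-flat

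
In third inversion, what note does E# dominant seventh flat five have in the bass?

E# dominant seventh flat five = E-sharp–G-double-sharp–B–D-sharp. Third inversion → seventh in the bass = D-sharp.

D-sharp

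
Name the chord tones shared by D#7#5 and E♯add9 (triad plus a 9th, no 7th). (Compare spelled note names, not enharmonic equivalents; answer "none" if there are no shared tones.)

F𝄪

D#7#5 = D♯, F𝄪, A𝄪, C♯.
E♯add9 = E♯, G𝄪, B♯, F𝄪.
Shared: F𝄪.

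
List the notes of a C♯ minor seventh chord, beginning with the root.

C# E G# B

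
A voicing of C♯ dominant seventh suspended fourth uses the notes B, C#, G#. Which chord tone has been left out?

F#

The full C♯ dominant seventh suspended fourth chord is C#, F#, G#, B.
Comparing with the voicing, the perfect 4th (4th) — F# — is absent.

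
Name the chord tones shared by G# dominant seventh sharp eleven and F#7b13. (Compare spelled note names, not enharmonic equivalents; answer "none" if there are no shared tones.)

G# dominant seventh sharp eleven = G#, B#, D#, F#, C##.
F#7b13 = F#, A#, C#, E, D.
Shared: F#.

F#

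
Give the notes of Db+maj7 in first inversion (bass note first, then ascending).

F – A – C – Db

In root position, Db+maj7 is Db–F–A–C.
First inversion puts the third (F) in the bass.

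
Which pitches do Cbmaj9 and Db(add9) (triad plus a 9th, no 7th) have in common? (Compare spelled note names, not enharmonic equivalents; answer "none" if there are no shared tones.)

Cbmaj9: Cb Eb Gb Bb Db
Db(add9): Db F Ab Eb
Common to both → Eb, Db.

Eb, Db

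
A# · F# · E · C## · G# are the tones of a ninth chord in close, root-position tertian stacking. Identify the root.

F#

Arranged so that each adjacent pair is a third by letter name: F# – A# – C## – E – G#.
The bottom of that stack, F#, is the root (this is F# dominant ninth sharp five).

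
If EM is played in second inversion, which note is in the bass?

B

EM in root position is E–G#–B.
Second inversion places the fifth in the bass, which is B.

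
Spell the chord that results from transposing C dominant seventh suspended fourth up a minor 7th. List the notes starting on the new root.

B-flat, E-flat, F, A-flat

C up a minor 7th → B-flat. New chord: B-flat dominant seventh suspended fourth.
B-flat — root
E-flat — perfect 4th
F — perfect 5th
A-flat — minor 7th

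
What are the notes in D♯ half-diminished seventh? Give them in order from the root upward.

D♯ half-diminished seventh: half-diminished seventh on D-sharp.
Root: D-sharp
Minor 3rd (3rd): F-sharp
Diminished 5th (5th): A
Minor 7th (7th): C-sharp

D-sharp, F-sharp, A, C-sharp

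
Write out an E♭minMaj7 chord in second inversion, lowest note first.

Bb, D, Eb, Gb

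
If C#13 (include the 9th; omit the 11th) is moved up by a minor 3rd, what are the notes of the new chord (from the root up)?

Transposed root: C# → E (minor 3rd up). So we spell E dominant thirteenth:
root → E
3rd (major 3rd) → G#
5th (perfect 5th) → B
7th (minor 7th) → D
9th (major 9th) → F#
13th (major 13th) → C#

E, G#, B, D, F#, C#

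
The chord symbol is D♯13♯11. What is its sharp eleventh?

G##

D♯13♯11 is built on D#; its 11th is an augmented 11th above the root.
A fourth above D uses the letter G, and the augmented 11th above D# is G##.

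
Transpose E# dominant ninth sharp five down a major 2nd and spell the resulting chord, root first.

D#  F##  A##  C#  E#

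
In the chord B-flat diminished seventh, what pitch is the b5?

F-flat

B-flat diminished seventh is built on B-flat; its 5th is a diminished 5th above the root.
A fifth above B uses the letter F, and the diminished 5th above B-flat is F-flat.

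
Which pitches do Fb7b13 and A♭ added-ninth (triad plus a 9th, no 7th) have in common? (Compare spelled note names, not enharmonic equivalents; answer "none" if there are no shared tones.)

Ab

Fb7b13: Fb Ab Cb Ebb Dbb
A♭ added-ninth: Ab C Eb Bb
Common to both → Ab.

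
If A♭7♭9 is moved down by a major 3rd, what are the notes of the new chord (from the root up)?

Fb – Ab – Cb – Ebb – Gbb

Ab down a major 3rd → Fb. New chord: Fb dominant seventh flat nine.
Root: Fb
Major 3rd (3rd): Ab
Perfect 5th (5th): Cb
Minor 7th (7th): Ebb
Minor 9th (9th): Gbb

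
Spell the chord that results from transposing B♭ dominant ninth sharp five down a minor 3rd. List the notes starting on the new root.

G  B  D-sharp  F  A

B-flat down a minor 3rd → G. New chord: G dominant ninth sharp five.
G — root
B — major 3rd
D-sharp — augmented 5th
F — minor 7th
A — major 9th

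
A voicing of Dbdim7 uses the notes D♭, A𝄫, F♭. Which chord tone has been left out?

Dbdim7 = D♭, F♭, A𝄫, C𝄫. The voicing lacks the 7th (diminished 7th), C𝄫.

C𝄫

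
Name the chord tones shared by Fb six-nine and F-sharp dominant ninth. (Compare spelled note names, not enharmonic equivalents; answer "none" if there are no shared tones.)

none

Fb six-nine: F-flat A-flat C-flat D-flat G-flat
F-sharp dominant ninth: F-sharp A-sharp C-sharp E G-sharp
Common to both → none.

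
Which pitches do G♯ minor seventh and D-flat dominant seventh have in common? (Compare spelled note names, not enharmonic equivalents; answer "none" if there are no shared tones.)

none

G♯ minor seventh = G-sharp, B, D-sharp, F-sharp.
D-flat dominant seventh = D-flat, F, A-flat, C-flat.
Shared: none.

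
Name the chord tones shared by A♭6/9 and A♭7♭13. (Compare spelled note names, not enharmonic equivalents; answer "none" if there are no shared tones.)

A♭6/9 = Ab, C, Eb, F, Bb.
A♭7♭13 = Ab, C, Eb, Gb, Fb.
Shared: Ab, C, Eb.

Ab, C, Eb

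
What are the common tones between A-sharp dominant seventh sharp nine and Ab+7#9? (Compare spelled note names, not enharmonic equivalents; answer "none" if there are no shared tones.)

A-sharp dominant seventh sharp nine = A#, C##, E#, G#, B##.
Ab+7#9 = Ab, C, E, Gb, B.
Shared: none.

none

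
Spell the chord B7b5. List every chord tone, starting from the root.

Root B, quality dominant seventh flat five:
root → B
3rd (major 3rd) → D♯
5th (diminished 5th) → F
7th (minor 7th) → A

B – D♯ – F – A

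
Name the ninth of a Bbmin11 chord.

C

Bbmin11 is built on Bb; its 9th is a major 9th above the root.
A second above B uses the letter C, and the major 9th above Bb is C.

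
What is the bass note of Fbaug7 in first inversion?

Fbaug7 = Fb–Ab–C–Ebb. First inversion → third in the bass = Ab.

Ab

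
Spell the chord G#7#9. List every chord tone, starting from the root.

G♯ B♯ D♯ F♯ A𝄪

G#7#9 is a dominant seventh sharp nine built on G♯.
root → G♯
3rd (major 3rd) → B♯
5th (perfect 5th) → D♯
7th (minor 7th) → F♯
9th (augmented 9th) → A𝄪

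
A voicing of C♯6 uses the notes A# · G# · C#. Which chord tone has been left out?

The full C♯6 chord is C#, E#, G#, A#.
Comparing with the voicing, the major 3rd (3rd) — E# — is absent.

E#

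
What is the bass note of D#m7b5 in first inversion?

F#

D#m7b5 in root position is D#–F#–A–C#.
First inversion places the third in the bass, which is F#.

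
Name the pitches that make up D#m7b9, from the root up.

D#, F#, A#, C#, E

D#m7b9: minor seventh flat nine on D#.
D# — root
F# — minor 3rd
A# — perfect 5th
C# — minor 7th
E — minor 9th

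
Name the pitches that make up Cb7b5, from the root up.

Cb7b5: dominant seventh flat five on Cb.
root → Cb
3rd (major 3rd) → Eb
5th (diminished 5th) → Gbb
7th (minor 7th) → Bbb

Cb – Eb – Gbb – Bbb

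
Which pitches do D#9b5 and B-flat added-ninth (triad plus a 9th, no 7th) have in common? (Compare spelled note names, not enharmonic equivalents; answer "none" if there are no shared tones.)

D#9b5: D♯ F𝄪 A C♯ E♯
B-flat added-ninth: B♭ D F C
Common to both → none.

none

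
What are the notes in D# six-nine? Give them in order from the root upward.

D# six-nine is a six-nine built on D♯.
D♯ — root
F𝄪 — major 3rd
A♯ — perfect 5th
B♯ — major 6th
E♯ — major 9th

D♯, F𝄪, A♯, B♯, E♯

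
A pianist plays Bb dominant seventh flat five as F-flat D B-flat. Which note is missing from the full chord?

Bb dominant seventh flat five = B-flat, D, F-flat, A-flat. The voicing lacks the 7th (minor 7th), A-flat.

A-flat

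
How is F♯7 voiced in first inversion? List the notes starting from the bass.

In root position, F♯7 is F#–A#–C#–E.
First inversion puts the third (A#) in the bass.

A# C# E F#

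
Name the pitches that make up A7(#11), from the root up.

A7(#11): dominant seventh sharp eleven on A.
A — root
C# — major 3rd
E — perfect 5th
G — minor 7th
D# — augmented 11th

A  C#  E  G  D#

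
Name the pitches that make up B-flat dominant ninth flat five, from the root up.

B-flat dominant ninth flat five is a dominant ninth flat five built on B-flat.
B-flat — root
D — major 3rd
F-flat — diminished 5th
A-flat — minor 7th
C — major 9th

B-flat D F-flat A-flat C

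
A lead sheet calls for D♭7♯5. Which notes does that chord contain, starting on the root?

Db  F  A  Cb

Root Db, quality augmented seventh:
- root: Db
- major 3rd: F
- augmented 5th: A
- minor 7th: Cb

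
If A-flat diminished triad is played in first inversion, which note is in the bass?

C-flat

A-flat diminished triad = A-flat–C-flat–E-double-flat. First inversion → third in the bass = C-flat.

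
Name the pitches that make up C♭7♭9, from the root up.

Cb Eb Gb Bbb Dbb

C♭7♭9 is a dominant seventh flat nine built on Cb.
- root: Cb
- major 3rd: Eb
- perfect 5th: Gb
- minor 7th: Bbb
- minor 9th: Dbb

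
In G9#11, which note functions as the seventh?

F

Root of G9#11 = G. The 7th is a minor 7th: G up a minor 7th → F.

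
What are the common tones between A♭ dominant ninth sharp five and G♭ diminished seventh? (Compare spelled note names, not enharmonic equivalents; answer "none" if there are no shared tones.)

G-flat

A♭ dominant ninth sharp five = A-flat, C, E, G-flat, B-flat.
G♭ diminished seventh = G-flat, B-double-flat, D-double-flat, F-double-flat.
Shared: G-flat.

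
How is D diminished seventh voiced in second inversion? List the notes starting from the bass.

D diminished seventh = D–F–A♭–C♭; second inversion → fifth (A♭) lowest.

A♭ – C♭ – D – F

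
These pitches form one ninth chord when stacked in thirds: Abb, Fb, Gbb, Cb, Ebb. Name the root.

Arranged so that each adjacent pair is a third by letter name: Fb – Abb – Cb – Ebb – Gbb.
The bottom of that stack, Fb, is the root (this is Fb minor seventh flat nine).

Fb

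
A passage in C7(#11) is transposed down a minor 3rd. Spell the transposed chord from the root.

C down a minor 3rd → A. New chord: A dominant seventh sharp eleven.
root → A
3rd (major 3rd) → C#
5th (perfect 5th) → E
7th (minor 7th) → G
11th (augmented 11th) → D#

A, C#, E, G, D#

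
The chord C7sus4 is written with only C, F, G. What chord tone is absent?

B♭

C7sus4 = C, F, G, B♭. The voicing lacks the 7th (minor 7th), B♭.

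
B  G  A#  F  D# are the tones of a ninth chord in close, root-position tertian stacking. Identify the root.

Arranged so that each adjacent pair is a third by letter name: G – B – D# – F – A#.
The bottom of that stack, G, is the root (this is G dominant seventh sharp nine sharp five).

G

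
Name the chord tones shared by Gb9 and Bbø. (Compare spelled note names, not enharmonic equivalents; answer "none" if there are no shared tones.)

Bb  Db  Fb  Ab

Gb9: Gb Bb Db Fb Ab
Bbø: Bb Db Fb Ab
Common to both → Bb, Db, Fb, Ab.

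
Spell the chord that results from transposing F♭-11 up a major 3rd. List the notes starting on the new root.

A♭ C♭ E♭ G♭ B♭ D♭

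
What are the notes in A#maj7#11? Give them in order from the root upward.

Root A#, quality major seventh sharp eleven:
Root: A#
Major 3rd (3rd): C##
Perfect 5th (5th): E#
Major 7th (7th): G##
Augmented 11th (11th): D##

A#, C##, E#, G##, D##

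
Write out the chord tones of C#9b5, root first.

C♯ – E♯ – G – B – D♯

C#9b5 is a dominant ninth flat five built on C♯.
root → C♯
3rd (major 3rd) → E♯
5th (diminished 5th) → G
7th (minor 7th) → B
9th (major 9th) → D♯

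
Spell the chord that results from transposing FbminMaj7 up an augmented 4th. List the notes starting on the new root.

An augmented 4th up from Fb is Bb, so the new chord is Bb minor-major seventh.
Bb — root
Db — minor 3rd
F — perfect 5th
A — major 7th

Bb  Db  F  A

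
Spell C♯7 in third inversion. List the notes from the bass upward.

B, C#, E#, G#

In root position, C♯7 is C#–E#–G#–B.
Third inversion puts the seventh (B) in the bass.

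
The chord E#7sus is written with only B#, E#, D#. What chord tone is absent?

A#

The full E#7sus chord is E#, A#, B#, D#.
Comparing with the voicing, the perfect 4th (4th) — A# — is absent.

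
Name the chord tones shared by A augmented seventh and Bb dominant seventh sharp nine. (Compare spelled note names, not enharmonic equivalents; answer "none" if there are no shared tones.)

A augmented seventh = A, C-sharp, E-sharp, G.
Bb dominant seventh sharp nine = B-flat, D, F, A-flat, C-sharp.
Shared: C-sharp.

C-sharp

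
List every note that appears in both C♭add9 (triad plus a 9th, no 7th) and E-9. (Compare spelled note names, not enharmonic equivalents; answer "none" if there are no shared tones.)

none

C♭add9 = Cb, Eb, Gb, Db.
E-9 = E, G, B, D, F#.
Shared: none.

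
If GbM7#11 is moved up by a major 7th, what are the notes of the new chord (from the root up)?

F – A – C – E – B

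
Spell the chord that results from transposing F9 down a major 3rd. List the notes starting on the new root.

Db F Ab Cb Eb

Transposed root: F → Db (major 3rd down). So we spell Db dominant ninth:
Db — root
F — major 3rd
Ab — perfect 5th
Cb — minor 7th
Eb — major 9th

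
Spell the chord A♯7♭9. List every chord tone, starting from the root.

A# – C## – E# – G# – B

Root A#, quality dominant seventh flat nine:
A# — root
C## — major 3rd
E# — perfect 5th
G# — minor 7th
B — minor 9th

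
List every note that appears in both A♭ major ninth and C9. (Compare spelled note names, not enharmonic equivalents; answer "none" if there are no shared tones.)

A♭ major ninth = A♭, C, E♭, G, B♭.
C9 = C, E, G, B♭, D.
Shared: C, G, B♭.

C – G – B♭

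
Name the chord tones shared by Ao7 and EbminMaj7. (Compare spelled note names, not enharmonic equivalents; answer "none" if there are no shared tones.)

Ao7 = A, C, Eb, Gb.
EbminMaj7 = Eb, Gb, Bb, D.
Shared: Eb, Gb.

Eb Gb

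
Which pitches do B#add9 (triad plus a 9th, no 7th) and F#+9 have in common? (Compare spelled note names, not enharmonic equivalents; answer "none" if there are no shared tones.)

C##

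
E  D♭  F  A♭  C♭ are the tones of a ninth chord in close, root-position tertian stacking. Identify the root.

Stacking in thirds gives D♭ – F – A♭ – C♭ – E, so D♭ is the root — D♭ dominant seventh sharp nine.

D♭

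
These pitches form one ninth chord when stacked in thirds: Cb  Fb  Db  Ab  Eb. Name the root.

Db

Stacking in thirds gives Db – Fb – Ab – Cb – Eb, so Db is the root — Db minor ninth.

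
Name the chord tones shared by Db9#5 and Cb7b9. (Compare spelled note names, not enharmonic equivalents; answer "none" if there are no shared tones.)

Cb Eb

Db9#5: Db F A Cb Eb
Cb7b9: Cb Eb Gb Bbb Dbb
Common to both → Cb, Eb.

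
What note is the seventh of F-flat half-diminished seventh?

E-double-flat

Root of F-flat half-diminished seventh = F-flat. The 7th is a minor 7th: F-flat up a minor 7th → E-double-flat.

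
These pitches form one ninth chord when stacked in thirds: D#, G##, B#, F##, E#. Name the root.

Stacking in thirds gives E# – G## – B# – D# – F##, so E# is the root — E# dominant ninth.

E#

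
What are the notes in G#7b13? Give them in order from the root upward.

G#7b13 is a dominant seventh flat thirteen built on G#.
- root: G#
- major 3rd: B#
- perfect 5th: D#
- minor 7th: F#
- minor 13th: E

G#  B#  D#  F#  E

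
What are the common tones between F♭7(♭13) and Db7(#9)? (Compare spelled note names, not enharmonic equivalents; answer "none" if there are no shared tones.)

Ab, Cb

F♭7(♭13) = Fb, Ab, Cb, Ebb, Dbb.
Db7(#9) = Db, F, Ab, Cb, E.
Shared: Ab, Cb.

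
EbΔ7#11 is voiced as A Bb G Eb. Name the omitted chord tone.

D

The full EbΔ7#11 chord is Eb, G, Bb, D, A.
Comparing with the voicing, the major 7th (7th) — D — is absent.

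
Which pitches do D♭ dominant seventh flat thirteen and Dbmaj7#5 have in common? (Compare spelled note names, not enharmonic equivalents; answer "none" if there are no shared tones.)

D♭  F

D♭ dominant seventh flat thirteen = D♭, F, A♭, C♭, B𝄫.
Dbmaj7#5 = D♭, F, A, C.
Shared: D♭, F.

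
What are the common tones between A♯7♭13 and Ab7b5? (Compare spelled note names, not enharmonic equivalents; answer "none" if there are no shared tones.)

A♯7♭13 = A#, C##, E#, G#, F#.
Ab7b5 = Ab, C, Ebb, Gb.
Shared: none.

none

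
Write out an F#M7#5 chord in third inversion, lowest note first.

F#M7#5 = F#–A#–C##–E#; third inversion → seventh (E#) lowest.

E#, F#, A#, C##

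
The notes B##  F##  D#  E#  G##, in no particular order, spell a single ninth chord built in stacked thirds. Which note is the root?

E#

Arranged so that each adjacent pair is a third by letter name: E# – G## – B## – D# – F##.
The bottom of that stack, E#, is the root (this is E# dominant ninth sharp five).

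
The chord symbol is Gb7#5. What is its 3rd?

B♭

Gb7#5 is built on G♭; its 3rd is a major 3rd above the root.
A third above G uses the letter B, and the major 3rd above G♭ is B♭.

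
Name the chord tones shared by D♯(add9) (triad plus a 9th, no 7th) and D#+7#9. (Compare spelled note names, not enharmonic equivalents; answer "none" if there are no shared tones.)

D#  F##

D♯(add9) = D#, F##, A#, E#.
D#+7#9 = D#, F##, A##, C#, E##.
Shared: D#, F##.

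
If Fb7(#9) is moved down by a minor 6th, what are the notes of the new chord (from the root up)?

Ab C Eb Gb B

Fb down a minor 6th → Ab. New chord: Ab dominant seventh sharp nine.
Root: Ab
Major 3rd (3rd): C
Perfect 5th (5th): Eb
Minor 7th (7th): Gb
Augmented 9th (9th): B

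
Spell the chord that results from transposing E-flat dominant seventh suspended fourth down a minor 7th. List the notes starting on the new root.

F  B-flat  C  E-flat

Transposed root: E-flat → F (minor 7th down). So we spell F dominant seventh suspended fourth:
- root: F
- perfect 4th: B-flat
- perfect 5th: C
- minor 7th: E-flat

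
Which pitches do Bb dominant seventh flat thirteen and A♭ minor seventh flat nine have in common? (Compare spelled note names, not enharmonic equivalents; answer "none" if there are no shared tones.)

Ab  Gb

Bb dominant seventh flat thirteen = Bb, D, F, Ab, Gb.
A♭ minor seventh flat nine = Ab, Cb, Eb, Gb, Bbb.
Shared: Ab, Gb.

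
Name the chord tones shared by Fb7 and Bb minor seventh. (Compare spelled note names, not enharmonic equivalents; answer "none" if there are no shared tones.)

Ab

Fb7 = Fb, Ab, Cb, Ebb.
Bb minor seventh = Bb, Db, F, Ab.
Shared: Ab.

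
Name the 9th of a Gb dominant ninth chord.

Ab

Root of Gb dominant ninth = Gb. The 9th is a major 9th: Gb up a major 9th → Ab.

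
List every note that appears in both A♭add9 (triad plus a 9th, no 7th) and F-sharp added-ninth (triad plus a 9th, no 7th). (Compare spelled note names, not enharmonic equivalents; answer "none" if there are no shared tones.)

none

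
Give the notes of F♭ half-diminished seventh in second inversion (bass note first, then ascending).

In root position, F♭ half-diminished seventh is F-flat–A-double-flat–C-double-flat–E-double-flat.
Second inversion puts the fifth (C-double-flat) in the bass.

C-double-flat E-double-flat F-flat A-double-flat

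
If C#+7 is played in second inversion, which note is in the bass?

G##

C#+7 = C#–E#–G##–B. Second inversion → fifth in the bass = G##.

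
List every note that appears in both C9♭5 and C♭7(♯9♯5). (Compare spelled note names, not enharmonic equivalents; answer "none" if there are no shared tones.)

C9♭5: C E G♭ B♭ D
C♭7(♯9♯5): C♭ E♭ G B𝄫 D
Common to both → D.

D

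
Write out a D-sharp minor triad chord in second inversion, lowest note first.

A-sharp, D-sharp, F-sharp

In root position, D-sharp minor triad is D-sharp–F-sharp–A-sharp.
Second inversion puts the fifth (A-sharp) in the bass.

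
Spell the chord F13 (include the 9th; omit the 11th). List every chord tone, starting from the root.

F, A, C, Eb, G, D

Root F, quality dominant thirteenth:
Root: F
Major 3rd (3rd): A
Perfect 5th (5th): C
Minor 7th (7th): Eb
Major 9th (9th): G
Major 13th (13th): D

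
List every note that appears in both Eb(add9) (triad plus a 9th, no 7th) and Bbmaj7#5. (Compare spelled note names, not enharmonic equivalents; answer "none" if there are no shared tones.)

Eb(add9): Eb G Bb F
Bbmaj7#5: Bb D F# A
Common to both → Bb.

Bb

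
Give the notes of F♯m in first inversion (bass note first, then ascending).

A  C♯  F♯

F♯m = F♯–A–C♯; first inversion → third (A) lowest.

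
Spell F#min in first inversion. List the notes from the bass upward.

A, C#, F#

F#min = F#–A–C#; first inversion → third (A) lowest.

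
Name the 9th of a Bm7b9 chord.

C

Root of Bm7b9 = B. The 9th is a minor 9th: B up a minor 9th → C.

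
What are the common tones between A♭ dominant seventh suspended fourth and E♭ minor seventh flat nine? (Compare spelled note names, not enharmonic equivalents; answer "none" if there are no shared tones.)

A♭ dominant seventh suspended fourth: A-flat D-flat E-flat G-flat
E♭ minor seventh flat nine: E-flat G-flat B-flat D-flat F-flat
Common to both → D-flat, E-flat, G-flat.

D-flat, E-flat, G-flat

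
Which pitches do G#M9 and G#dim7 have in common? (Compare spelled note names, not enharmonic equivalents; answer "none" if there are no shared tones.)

G#M9: G# B# D# F## A#
G#dim7: G# B D F
Common to both → G#.

G#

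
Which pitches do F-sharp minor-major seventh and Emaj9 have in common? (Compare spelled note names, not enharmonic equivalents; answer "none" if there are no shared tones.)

F-sharp minor-major seventh = F#, A, C#, E#.
Emaj9 = E, G#, B, D#, F#.
Shared: F#.

F#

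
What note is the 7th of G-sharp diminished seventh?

G-sharp diminished seventh is built on G#; its 7th is a diminished 7th above the root.
A seventh above G uses the letter F, and the diminished 7th above G# is F.

F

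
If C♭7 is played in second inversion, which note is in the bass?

C♭7 = C♭–E♭–G♭–B𝄫. Second inversion → fifth in the bass = G♭.

G♭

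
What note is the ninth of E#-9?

F##

Root of E#-9 = E#. The 9th is a major 9th: E# up a major 9th → F##.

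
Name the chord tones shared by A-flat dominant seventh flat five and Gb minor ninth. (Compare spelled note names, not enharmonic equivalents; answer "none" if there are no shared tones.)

A-flat – G-flat

A-flat dominant seventh flat five = A-flat, C, E-double-flat, G-flat.
Gb minor ninth = G-flat, B-double-flat, D-flat, F-flat, A-flat.
Shared: A-flat, G-flat.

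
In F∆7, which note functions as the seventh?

F∆7 is built on F; its 7th is a major 7th above the root.
A seventh above F uses the letter E, and the major 7th above F is E.

E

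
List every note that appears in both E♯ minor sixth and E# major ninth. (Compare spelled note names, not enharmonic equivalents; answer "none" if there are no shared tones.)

E♯ minor sixth = E-sharp, G-sharp, B-sharp, C-double-sharp.
E# major ninth = E-sharp, G-double-sharp, B-sharp, D-double-sharp, F-double-sharp.
Shared: E-sharp, B-sharp.

E-sharp  B-sharp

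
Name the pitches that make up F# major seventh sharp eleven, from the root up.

Root F-sharp, quality major seventh sharp eleven:
- root: F-sharp
- major 3rd: A-sharp
- perfect 5th: C-sharp
- major 7th: E-sharp
- augmented 11th: B-sharp

F-sharp – A-sharp – C-sharp – E-sharp – B-sharp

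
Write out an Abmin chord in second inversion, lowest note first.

Eb Ab Cb

In root position, Abmin is Ab–Cb–Eb.
Second inversion puts the fifth (Eb) in the bass.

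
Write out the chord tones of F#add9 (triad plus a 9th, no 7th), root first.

F#add9 is an added-ninth built on F#.
- root: F#
- major 3rd: A#
- perfect 5th: C#
- major 9th: G#

F#  A#  C#  G#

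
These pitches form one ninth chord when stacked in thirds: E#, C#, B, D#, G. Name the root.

C#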